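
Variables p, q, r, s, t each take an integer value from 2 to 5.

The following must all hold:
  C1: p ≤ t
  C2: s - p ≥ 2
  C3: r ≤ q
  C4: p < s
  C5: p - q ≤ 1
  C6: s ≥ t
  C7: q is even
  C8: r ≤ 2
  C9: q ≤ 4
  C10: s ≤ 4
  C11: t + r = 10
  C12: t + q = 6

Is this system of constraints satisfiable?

Unsatisfiable

From constraints 6 and 10: t ≤ s ≤ 4. From constraints 3 and 9: r ≤ q ≤ 4. Hence t + r ≤ 8. But constraint 11 requires t + r = 10, and 10 > 8. Contradiction.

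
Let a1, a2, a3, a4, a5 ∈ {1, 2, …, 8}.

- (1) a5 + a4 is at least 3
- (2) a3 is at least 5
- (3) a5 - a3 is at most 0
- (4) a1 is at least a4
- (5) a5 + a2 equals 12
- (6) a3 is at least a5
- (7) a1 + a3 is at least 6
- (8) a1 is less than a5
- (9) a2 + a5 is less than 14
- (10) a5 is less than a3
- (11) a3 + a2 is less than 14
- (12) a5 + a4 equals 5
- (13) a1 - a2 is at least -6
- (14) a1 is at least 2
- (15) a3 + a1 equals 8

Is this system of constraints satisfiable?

Take a1 = 3, a2 = 8, a3 = 5, a4 = 1, a5 = 4. Then constraint 1: a5 + a4 = 5; constraint 3: a5 - a3 = -1; constraint 5: a5 + a2 = 12, and every other listed constraint is also met.

Satisfiable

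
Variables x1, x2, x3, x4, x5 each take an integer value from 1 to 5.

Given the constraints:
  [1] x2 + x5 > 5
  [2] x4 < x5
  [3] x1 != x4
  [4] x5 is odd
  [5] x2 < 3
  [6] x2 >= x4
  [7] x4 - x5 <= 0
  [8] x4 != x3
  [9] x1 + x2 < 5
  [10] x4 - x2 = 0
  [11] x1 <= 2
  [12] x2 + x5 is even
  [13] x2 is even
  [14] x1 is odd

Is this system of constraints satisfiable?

Constraint 13 makes x2 even and constraint 4 makes x5 odd, so x2 + x5 must be odd. Constraint 12 says x2 + x5 is even — contradiction.

Unsatisfiable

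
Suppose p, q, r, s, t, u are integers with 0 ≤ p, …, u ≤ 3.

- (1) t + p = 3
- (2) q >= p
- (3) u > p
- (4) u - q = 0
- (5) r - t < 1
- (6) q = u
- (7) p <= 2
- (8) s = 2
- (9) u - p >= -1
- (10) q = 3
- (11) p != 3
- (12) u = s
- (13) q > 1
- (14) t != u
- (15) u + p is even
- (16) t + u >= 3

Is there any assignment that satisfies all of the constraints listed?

Constraint 10 fixes q = 3 and constraint 8 fixes s = 2. Constraints 6 and 12 give q = u = s, so q = s. But 3 ≠ 2 — contradiction.

Unsatisfiable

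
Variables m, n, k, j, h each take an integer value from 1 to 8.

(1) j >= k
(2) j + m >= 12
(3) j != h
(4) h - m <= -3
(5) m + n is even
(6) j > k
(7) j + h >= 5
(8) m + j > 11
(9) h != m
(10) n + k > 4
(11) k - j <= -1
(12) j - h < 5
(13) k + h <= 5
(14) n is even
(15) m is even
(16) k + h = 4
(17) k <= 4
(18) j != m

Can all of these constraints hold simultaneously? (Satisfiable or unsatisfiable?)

Setting (m, n, k, j, h) = (8, 4, 2, 6, 2) satisfies everything: constraint 2: j + m = 14; constraint 4: h - m = -6, and the others follow.

Satisfiable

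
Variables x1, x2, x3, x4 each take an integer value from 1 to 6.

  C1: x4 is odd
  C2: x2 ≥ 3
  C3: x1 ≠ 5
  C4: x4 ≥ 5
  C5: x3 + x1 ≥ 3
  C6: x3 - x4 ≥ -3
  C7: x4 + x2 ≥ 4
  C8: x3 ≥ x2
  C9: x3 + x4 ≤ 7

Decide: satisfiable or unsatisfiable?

From constraints 2 and 8: x3 ≥ x2 ≥ 3. From constraint 4: x4 ≥ 5. Hence x3 + x4 ≥ 8. But constraint 9 requires x3 + x4 ≤ 7, and 7 < 8. Contradiction.

Unsatisfiable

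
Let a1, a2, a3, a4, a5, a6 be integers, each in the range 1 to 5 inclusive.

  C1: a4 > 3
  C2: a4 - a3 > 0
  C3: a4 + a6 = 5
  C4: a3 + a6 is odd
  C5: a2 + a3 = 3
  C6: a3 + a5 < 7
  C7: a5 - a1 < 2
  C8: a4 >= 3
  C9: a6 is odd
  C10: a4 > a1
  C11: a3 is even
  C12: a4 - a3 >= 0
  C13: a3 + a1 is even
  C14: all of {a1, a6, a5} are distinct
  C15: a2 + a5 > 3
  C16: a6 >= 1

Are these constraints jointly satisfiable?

Satisfiable

Setting (a1, a2, a3, a4, a5, a6) = (2, 1, 2, 4, 3, 1) satisfies everything: constraint 2: a4 - a3 = 2; constraint 3: a4 + a6 = 5, and the others follow.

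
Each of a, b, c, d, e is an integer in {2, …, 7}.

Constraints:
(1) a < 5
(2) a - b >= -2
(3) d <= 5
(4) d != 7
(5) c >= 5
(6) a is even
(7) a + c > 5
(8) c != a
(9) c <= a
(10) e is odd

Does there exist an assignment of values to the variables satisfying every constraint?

From constraints 5 and 9: a ≥ c and c ≥ 5, so a ≥ 5. From constraint 1: a ≤ 4. But 4 < 5, so no value of a works.

Unsatisfiable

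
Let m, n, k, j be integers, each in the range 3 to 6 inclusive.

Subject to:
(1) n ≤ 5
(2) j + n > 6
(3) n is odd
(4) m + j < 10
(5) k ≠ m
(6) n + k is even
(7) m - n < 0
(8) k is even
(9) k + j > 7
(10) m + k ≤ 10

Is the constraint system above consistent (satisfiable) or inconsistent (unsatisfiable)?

Constraint 3 makes n odd and constraint 8 makes k even, so n + k must be odd. Constraint 6 says n + k is even — contradiction.

Unsatisfiable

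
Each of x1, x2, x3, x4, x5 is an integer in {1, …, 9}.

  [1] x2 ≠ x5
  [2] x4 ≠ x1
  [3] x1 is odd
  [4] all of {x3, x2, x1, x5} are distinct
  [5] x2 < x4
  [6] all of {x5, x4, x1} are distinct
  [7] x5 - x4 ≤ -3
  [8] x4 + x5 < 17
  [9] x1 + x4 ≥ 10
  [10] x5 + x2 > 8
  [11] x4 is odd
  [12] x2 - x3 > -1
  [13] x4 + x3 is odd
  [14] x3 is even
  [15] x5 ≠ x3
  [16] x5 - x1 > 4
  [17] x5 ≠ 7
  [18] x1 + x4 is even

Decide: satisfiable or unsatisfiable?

Try x1 = 1, x2 = 3, x3 = 2, x4 = 9, x5 = 6.
Check constraint 7: x5 - x4 = -3; constraint 8: x4 + x5 = 15. The remaining constraints are straightforward to verify.

Satisfiable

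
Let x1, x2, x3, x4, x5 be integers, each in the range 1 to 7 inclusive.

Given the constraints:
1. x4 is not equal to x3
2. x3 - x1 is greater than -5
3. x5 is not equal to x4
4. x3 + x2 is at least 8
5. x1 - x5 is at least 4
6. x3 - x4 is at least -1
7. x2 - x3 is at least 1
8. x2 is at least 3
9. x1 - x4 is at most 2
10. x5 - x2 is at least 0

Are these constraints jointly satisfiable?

Unsatisfiable

Constraints 5, 6, 7, 9, and 10 give x2 − x3 ≥ 1, x3 − x4 ≥ -1, x4 − x1 ≥ -2, x1 − x5 ≥ 4, x5 − x2 ≥ 0.
Adding all 5 inequalities: the left sides telescope to 0, and the right sides sum to 1 + (-1) + (-2) + 4 + 0 = 2. So 0 ≥ 2, which is false.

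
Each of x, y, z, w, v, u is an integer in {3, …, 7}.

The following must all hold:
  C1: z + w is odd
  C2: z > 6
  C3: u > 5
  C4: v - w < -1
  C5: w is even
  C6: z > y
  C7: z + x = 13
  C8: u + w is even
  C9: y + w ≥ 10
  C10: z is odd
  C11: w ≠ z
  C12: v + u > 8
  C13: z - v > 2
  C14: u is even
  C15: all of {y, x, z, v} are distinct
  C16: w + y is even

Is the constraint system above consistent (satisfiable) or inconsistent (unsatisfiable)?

Satisfiable

The assignment x = 6, y = 4, z = 7, w = 6, v = 3, u = 6 works:
  constraint 4 holds since v - w = -3.
  constraint 7 holds since z + x = 13.
  constraint 9 holds since y + w = 10.
The rest check out directly.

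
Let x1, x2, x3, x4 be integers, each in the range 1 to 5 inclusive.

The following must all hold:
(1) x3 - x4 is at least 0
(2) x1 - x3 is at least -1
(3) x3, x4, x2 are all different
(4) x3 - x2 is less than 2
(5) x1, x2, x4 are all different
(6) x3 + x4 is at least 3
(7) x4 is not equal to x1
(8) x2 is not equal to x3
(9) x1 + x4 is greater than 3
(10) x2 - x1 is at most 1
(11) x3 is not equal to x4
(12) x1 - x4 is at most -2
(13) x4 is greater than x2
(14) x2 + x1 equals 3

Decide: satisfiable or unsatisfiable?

Constraints 1, 2, and 12 give x4 − x1 ≥ 2, x1 − x3 ≥ -1, x3 − x4 ≥ 0.
Adding all 3 inequalities: the left sides telescope to 0, and the right sides sum to 2 + (-1) + 0 = 1. So 0 ≥ 1, which is false.

Unsatisfiable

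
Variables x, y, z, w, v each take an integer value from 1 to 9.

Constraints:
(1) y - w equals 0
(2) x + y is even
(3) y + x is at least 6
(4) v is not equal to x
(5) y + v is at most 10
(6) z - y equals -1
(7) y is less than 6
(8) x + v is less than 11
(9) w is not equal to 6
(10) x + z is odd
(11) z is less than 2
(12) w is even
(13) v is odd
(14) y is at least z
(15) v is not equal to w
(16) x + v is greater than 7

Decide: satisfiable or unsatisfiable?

Satisfiable

Try x = 4, y = 2, z = 1, w = 2, v = 5.
Check constraint 1: y - w = 0; constraint 3: y + x = 6. The remaining constraints are straightforward to verify.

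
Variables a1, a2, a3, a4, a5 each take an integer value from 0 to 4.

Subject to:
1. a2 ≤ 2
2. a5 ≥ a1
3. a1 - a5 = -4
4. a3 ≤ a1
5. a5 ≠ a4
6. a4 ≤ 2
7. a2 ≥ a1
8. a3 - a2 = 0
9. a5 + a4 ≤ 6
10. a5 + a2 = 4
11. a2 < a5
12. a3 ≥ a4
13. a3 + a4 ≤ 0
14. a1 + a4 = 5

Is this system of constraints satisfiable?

Unsatisfiable

From constraints 1 and 7: a1 ≤ a2 ≤ 2. From constraint 6: a4 ≤ 2. Hence a1 + a4 ≤ 4. But constraint 14 requires a1 + a4 = 5, and 5 > 4. Contradiction.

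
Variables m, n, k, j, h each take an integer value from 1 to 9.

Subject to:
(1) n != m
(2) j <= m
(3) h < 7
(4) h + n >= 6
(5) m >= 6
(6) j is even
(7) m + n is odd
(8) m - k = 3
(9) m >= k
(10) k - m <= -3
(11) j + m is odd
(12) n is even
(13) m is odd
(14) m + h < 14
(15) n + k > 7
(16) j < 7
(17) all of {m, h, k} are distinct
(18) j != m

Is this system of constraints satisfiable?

Satisfiable

One satisfying assignment is m = 9, n = 4, k = 6, j = 4, h = 4.
For the less obvious constraints — constraint 4: h + n = 8; constraint 8: m - k = 3; constraint 10: k - m = -3 — and the others hold by inspection.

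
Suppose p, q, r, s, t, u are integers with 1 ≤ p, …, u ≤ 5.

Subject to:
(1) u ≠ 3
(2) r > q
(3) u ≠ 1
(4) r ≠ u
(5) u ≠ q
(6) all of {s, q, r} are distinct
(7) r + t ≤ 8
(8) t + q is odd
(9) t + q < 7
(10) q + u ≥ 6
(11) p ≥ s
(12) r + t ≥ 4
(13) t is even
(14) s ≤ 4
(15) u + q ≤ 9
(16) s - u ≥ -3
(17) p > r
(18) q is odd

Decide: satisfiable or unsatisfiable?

Setting (p, q, r, s, t, u) = (5, 1, 3, 2, 4, 5) satisfies everything: constraint 7: r + t = 7; constraint 9: t + q = 5, and the others follow.

Satisfiable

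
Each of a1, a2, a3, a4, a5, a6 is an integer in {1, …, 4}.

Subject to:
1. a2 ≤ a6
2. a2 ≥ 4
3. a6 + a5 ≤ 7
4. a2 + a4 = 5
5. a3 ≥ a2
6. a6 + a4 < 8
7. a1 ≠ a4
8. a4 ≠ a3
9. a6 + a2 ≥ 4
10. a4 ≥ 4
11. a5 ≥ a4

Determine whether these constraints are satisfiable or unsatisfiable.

Unsatisfiable

From constraints 1 and 2: a6 ≥ a2 ≥ 4. From constraints 10 and 11: a5 ≥ a4 ≥ 4. Hence a6 + a5 ≥ 8. But constraint 3 requires a6 + a5 ≤ 7, and 7 < 8. Contradiction.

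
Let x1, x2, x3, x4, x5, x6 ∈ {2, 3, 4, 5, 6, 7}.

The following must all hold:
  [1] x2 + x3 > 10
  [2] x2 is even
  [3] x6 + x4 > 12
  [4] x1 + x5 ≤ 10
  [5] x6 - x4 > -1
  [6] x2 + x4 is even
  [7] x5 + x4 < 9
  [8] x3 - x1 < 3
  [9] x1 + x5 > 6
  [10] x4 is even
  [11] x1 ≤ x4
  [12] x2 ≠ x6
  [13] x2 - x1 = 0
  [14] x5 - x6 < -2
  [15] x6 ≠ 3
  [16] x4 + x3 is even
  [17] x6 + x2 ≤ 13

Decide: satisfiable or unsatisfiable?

Satisfiable

One satisfying assignment is x1 = 6, x2 = 6, x3 = 6, x4 = 6, x5 = 2, x6 = 7.
For the less obvious constraints — constraint 1: x2 + x3 = 12; constraint 3: x6 + x4 = 13 — and the others hold by inspection.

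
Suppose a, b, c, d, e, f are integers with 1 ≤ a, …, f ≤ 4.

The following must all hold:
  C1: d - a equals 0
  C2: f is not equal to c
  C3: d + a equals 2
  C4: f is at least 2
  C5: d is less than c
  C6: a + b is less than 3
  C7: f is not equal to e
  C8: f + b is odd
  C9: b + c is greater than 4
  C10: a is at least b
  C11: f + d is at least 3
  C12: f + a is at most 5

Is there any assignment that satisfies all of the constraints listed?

Satisfiable

The assignment a = 1, b = 1, c = 4, d = 1, e = 3, f = 2 works:
  constraint 1 holds since d - a = 0.
  constraint 3 holds since d + a = 2.
  constraint 6 holds since a + b = 2.
The rest check out directly.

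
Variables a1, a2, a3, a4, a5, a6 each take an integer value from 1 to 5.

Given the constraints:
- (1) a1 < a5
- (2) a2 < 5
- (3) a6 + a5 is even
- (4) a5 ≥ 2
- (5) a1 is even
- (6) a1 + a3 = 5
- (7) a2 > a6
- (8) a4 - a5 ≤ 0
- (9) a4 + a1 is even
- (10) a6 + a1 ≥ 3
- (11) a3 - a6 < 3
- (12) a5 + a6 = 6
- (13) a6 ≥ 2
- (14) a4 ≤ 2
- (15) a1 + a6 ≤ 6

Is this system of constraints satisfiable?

Take a1 = 2, a2 = 4, a3 = 3, a4 = 2, a5 = 3, a6 = 3. Then constraint 6: a1 + a3 = 5; constraint 8: a4 - a5 = -1; constraint 10: a6 + a1 = 5, and every other listed constraint is also met.

Satisfiable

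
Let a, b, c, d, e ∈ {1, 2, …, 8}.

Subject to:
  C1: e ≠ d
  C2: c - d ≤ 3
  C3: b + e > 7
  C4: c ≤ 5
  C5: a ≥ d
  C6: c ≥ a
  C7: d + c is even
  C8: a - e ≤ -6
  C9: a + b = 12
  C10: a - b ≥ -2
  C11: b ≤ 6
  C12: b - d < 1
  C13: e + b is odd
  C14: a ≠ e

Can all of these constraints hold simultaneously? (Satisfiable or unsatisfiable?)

From constraints 4 and 6: a ≤ c ≤ 5. From constraint 11: b ≤ 6. Hence a + b ≤ 11. But constraint 9 requires a + b = 12, and 12 > 11. Contradiction.

Unsatisfiable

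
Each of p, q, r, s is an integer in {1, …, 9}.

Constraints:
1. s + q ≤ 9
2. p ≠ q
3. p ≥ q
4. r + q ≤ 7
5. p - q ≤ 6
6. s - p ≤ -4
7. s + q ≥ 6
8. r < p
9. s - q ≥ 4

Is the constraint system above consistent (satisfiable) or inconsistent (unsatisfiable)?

Constraints 5, 6, and 9 give q − p ≥ -6, p − s ≥ 4, s − q ≥ 4.
Adding all 3 inequalities: the left sides telescope to 0, and the right sides sum to (-6) + 4 + 4 = 2. So 0 ≥ 2, which is false.

Unsatisfiable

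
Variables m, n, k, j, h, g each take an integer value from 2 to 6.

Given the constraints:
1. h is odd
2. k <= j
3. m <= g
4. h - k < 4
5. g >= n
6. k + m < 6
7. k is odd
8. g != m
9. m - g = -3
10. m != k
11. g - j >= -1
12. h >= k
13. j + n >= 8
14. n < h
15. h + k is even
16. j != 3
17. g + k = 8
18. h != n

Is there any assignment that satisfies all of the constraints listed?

The assignment m = 2, n = 3, k = 3, j = 6, h = 5, g = 5 works:
  constraint 4 holds since h - k = 2.
  constraint 6 holds since k + m = 5.
The rest check out directly.

Satisfiable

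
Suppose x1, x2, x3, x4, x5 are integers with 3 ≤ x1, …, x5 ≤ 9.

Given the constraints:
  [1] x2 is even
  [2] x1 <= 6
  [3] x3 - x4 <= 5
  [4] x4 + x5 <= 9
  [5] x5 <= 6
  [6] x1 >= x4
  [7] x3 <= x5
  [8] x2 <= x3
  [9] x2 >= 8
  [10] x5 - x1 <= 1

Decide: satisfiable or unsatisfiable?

Unsatisfiable

From constraints 8 and 9: x3 ≥ x2 and x2 ≥ 8, so x3 ≥ 8. From constraints 5 and 7: x3 ≤ x5 and x5 ≤ 6, so x3 ≤ 6. But 6 < 8, so no value of x3 works.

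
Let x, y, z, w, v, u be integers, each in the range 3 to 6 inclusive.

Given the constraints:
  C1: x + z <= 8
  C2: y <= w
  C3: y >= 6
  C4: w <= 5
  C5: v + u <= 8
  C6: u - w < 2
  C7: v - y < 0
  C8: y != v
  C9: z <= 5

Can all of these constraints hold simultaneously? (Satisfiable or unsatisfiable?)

From constraints 2 and 3: w ≥ y and y ≥ 6, so w ≥ 6. From constraint 4: w ≤ 5. But 5 < 6, so no value of w works.

Unsatisfiable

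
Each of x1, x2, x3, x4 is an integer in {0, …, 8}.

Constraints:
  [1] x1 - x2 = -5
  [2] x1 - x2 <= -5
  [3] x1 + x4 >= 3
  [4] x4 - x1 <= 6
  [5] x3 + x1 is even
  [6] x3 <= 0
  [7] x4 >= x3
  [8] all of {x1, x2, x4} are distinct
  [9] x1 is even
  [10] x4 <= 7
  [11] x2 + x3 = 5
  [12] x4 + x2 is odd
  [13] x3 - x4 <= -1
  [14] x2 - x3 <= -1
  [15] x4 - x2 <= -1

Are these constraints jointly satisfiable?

Unsatisfiable

Constraints 2, 4, 13, and 14 give x4 − x3 ≥ 1, x3 − x2 ≥ 1, x2 − x1 ≥ 5, x1 − x4 ≥ -6.
Adding all 4 inequalities: the left sides telescope to 0, and the right sides sum to 1 + 1 + 5 + (-6) = 1. So 0 ≥ 1, which is false.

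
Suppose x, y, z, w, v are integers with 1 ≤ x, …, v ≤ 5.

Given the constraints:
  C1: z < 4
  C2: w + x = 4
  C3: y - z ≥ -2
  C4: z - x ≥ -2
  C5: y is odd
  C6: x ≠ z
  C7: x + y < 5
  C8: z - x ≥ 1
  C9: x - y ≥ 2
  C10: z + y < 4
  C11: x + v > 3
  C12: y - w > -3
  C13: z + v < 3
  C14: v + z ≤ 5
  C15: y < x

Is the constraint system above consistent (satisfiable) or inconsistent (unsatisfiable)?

Unsatisfiable

Constraints 3, 8, and 9 give x − y ≥ 2, y − z ≥ -2, z − x ≥ 1.
Adding all 3 inequalities: the left sides telescope to 0, and the right sides sum to 2 + (-2) + 1 = 1. So 0 ≥ 1, which is false.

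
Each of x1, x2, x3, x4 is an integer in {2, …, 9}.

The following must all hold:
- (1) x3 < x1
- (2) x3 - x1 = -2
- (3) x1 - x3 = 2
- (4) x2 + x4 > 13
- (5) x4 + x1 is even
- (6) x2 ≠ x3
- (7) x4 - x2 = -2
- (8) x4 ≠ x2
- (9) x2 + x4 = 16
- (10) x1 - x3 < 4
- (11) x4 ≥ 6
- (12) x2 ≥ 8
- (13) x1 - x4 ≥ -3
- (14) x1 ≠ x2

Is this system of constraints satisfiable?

One satisfying assignment is x1 = 7, x2 = 9, x3 = 5, x4 = 7.
For the less obvious constraints — constraint 2: x3 - x1 = -2; constraint 3: x1 - x3 = 2; constraint 4: x2 + x4 = 16 — and the others hold by inspection.

Satisfiable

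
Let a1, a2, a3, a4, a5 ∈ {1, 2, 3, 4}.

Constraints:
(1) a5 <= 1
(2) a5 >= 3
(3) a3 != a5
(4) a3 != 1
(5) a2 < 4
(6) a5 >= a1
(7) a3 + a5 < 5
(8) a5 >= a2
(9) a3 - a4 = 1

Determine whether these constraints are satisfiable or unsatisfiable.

Unsatisfiable

From constraint 2: a5 ≥ 3. From constraint 1: a5 ≤ 1. But 1 < 3, so no value of a5 works.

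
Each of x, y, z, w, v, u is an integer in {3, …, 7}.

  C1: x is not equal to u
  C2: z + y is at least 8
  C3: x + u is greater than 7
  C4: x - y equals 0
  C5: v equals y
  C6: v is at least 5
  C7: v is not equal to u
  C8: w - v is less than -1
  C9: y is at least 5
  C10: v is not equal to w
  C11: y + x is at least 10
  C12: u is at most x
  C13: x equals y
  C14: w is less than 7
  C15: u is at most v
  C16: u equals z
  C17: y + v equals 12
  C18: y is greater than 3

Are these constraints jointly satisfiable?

The assignment x = 6, y = 6, z = 4, w = 3, v = 6, u = 4 works:
  constraint 2 holds since z + y = 10.
  constraint 3 holds since x + u = 10.
The rest check out directly.

Satisfiable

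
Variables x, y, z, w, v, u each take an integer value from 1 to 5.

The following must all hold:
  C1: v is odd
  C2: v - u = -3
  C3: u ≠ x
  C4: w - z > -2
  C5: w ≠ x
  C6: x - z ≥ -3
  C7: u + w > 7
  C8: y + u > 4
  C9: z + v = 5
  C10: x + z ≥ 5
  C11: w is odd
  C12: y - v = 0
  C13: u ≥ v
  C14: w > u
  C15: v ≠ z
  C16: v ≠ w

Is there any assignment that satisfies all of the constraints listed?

Take x = 1, y = 1, z = 4, w = 5, v = 1, u = 4. Then constraint 2: v - u = -3; constraint 4: w - z = 1, and every other listed constraint is also met.

Satisfiable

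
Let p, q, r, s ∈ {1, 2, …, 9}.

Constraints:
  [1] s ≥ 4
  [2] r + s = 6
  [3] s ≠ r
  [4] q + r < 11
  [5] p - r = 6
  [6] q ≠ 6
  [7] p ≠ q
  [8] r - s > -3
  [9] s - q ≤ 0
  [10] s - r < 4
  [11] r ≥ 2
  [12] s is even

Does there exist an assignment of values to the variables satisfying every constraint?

Satisfiable

Take p = 8, q = 7, r = 2, s = 4. Then constraint 2: r + s = 6; constraint 4: q + r = 9; constraint 5: p - r = 6, and every other listed constraint is also met.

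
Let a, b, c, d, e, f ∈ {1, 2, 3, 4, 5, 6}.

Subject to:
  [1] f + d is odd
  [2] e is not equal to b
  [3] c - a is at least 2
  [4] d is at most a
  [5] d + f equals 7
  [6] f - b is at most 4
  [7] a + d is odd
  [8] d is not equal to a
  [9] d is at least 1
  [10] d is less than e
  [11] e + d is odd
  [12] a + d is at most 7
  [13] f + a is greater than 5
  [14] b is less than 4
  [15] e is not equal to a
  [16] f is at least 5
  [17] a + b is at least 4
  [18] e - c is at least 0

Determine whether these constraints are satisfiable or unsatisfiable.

The assignment a = 3, b = 3, c = 5, d = 2, e = 5, f = 5 works:
  constraint 3 holds since c - a = 2.
  constraint 5 holds since d + f = 7.
The rest check out directly.

Satisfiable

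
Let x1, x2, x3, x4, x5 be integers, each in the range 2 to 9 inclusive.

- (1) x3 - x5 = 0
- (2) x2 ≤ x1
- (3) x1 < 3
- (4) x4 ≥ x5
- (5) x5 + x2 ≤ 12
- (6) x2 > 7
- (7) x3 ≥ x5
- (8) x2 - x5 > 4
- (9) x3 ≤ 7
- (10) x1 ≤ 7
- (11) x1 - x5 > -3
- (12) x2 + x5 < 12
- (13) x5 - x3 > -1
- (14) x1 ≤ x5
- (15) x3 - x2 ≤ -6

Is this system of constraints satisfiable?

From constraint 6: x2 ≥ 8. From constraints 2 and 10: x2 ≤ x1 and x1 ≤ 7, so x2 ≤ 7. But 7 < 8, so no value of x2 works.

Unsatisfiable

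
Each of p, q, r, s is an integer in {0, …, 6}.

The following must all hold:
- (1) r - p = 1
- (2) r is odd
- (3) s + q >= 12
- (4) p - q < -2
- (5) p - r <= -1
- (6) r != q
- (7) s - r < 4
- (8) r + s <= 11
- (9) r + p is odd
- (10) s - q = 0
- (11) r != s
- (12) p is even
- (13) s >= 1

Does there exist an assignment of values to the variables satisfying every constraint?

Satisfiable

Setting (p, q, r, s) = (2, 6, 3, 6) satisfies everything: constraint 1: r - p = 1; constraint 3: s + q = 12; constraint 4: p - q = -4, and the others follow.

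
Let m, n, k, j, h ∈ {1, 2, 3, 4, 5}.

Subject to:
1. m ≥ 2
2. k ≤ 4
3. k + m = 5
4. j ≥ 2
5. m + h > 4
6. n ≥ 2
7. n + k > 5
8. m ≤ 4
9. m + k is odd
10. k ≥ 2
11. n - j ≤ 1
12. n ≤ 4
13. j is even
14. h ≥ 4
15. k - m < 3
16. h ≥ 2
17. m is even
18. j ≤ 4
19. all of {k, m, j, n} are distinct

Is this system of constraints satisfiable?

Constraints 1, 2, 4, 6, 8, 10, 12, and 18 confine each of k, m, j, n to the 3 values {2, …, 4}.
Constraint 19 requires all 4 of them to be distinct, but only 3 values are available — impossible by the pigeonhole principle.

Unsatisfiable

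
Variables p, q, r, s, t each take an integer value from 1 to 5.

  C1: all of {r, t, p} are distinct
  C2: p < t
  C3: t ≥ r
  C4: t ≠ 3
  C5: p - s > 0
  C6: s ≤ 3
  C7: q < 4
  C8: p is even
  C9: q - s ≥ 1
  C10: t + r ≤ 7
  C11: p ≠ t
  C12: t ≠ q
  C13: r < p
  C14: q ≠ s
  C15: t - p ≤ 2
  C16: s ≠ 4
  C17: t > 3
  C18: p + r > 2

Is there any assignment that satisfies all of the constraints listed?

Satisfiable

Take p = 4, q = 3, r = 1, s = 2, t = 5. Then constraint 5: p - s = 2; constraint 9: q - s = 1; constraint 10: t + r = 6, and every other listed constraint is also met.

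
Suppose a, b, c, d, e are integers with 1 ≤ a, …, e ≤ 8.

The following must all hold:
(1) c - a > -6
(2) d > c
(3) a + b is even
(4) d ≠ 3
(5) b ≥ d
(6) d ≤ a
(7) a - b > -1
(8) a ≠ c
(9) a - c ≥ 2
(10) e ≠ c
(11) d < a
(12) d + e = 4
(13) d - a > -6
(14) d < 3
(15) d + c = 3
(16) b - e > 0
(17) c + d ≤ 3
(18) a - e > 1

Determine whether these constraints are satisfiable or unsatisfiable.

Satisfiable

Take a = 6, b = 4, c = 1, d = 2, e = 2. Then constraint 1: c - a = -5; constraint 7: a - b = 2, and every other listed constraint is also met.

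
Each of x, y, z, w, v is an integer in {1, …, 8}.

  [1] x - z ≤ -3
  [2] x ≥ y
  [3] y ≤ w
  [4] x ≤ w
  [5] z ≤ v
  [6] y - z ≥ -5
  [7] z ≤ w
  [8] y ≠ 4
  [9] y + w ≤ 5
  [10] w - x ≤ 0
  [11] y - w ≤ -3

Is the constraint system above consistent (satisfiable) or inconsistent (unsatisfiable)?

Unsatisfiable

Constraints 1, 6, 10, and 11 give w − y ≥ 3, y − z ≥ -5, z − x ≥ 3, x − w ≥ 0.
Adding all 4 inequalities: the left sides telescope to 0, and the right sides sum to 3 + (-5) + 3 + 0 = 1. So 0 ≥ 1, which is false.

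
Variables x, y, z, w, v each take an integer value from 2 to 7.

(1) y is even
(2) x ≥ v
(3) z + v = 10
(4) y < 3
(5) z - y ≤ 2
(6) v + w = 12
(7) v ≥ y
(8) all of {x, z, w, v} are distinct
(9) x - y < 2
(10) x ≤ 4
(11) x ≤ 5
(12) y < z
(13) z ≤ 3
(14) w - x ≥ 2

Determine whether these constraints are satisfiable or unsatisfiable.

From constraint 13: z ≤ 3. From constraints 2 and 11: v ≤ x ≤ 5. Hence z + v ≤ 8. But constraint 3 requires z + v = 10, and 10 > 8. Contradiction.

Unsatisfiable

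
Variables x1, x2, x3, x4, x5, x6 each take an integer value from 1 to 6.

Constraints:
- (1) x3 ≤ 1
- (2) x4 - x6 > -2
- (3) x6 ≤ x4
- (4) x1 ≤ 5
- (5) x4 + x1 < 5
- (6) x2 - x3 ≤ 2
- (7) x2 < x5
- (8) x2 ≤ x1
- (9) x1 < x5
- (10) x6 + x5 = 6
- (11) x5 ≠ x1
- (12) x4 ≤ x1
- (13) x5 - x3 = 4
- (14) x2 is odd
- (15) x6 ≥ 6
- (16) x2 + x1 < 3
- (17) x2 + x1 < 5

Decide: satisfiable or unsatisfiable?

Unsatisfiable

From constraints 3 and 15: x4 ≥ x6 and x6 ≥ 6, so x4 ≥ 6. From constraints 4 and 12: x4 ≤ x1 and x1 ≤ 5, so x4 ≤ 5. But 5 < 6, so no value of x4 works.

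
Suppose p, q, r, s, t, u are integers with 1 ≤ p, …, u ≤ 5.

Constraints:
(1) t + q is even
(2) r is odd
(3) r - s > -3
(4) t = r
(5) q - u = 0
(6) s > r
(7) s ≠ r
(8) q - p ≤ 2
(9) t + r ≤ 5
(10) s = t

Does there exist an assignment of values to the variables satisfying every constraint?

From constraints 4 and 10, s = t = r, so s = r. But constraint 7 says s ≠ r. Contradiction.

Unsatisfiable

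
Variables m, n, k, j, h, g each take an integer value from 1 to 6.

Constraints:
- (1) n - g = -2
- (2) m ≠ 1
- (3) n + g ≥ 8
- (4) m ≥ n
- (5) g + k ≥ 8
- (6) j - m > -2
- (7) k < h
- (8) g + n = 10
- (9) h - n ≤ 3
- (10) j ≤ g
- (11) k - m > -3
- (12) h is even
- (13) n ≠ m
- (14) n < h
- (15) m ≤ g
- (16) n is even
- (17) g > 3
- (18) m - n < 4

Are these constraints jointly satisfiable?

Satisfiable

Try m = 5, n = 4, k = 3, j = 5, h = 6, g = 6.
Check constraint 1: n - g = -2; constraint 3: n + g = 10. The remaining constraints are straightforward to verify.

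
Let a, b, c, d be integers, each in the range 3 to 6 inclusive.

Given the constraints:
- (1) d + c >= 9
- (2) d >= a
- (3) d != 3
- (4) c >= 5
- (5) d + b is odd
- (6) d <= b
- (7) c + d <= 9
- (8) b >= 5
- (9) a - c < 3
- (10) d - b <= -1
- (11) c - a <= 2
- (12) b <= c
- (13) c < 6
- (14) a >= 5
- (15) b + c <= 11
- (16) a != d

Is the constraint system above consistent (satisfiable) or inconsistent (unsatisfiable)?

From constraints 8 and 12: c ≥ b ≥ 5. From constraints 2 and 14: d ≥ a ≥ 5. Hence c + d ≥ 10. But constraint 7 requires c + d ≤ 9, and 9 < 10. Contradiction.

Unsatisfiable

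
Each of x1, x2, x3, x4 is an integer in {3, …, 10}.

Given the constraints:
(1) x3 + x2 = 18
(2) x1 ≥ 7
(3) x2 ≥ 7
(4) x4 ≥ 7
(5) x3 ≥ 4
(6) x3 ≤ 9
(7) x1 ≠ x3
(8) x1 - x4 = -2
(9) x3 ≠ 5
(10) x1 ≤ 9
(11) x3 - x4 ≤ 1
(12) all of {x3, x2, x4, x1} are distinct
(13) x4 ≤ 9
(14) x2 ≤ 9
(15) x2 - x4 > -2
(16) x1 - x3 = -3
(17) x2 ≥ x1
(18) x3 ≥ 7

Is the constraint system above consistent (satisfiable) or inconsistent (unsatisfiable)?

Constraints 2, 3, 4, 6, 10, 13, 14, and 18 confine each of x3, x2, x4, x1 to the 3 values {7, …, 9}.
Constraint 12 requires all 4 of them to be distinct, but only 3 values are available — impossible by the pigeonhole principle.

Unsatisfiable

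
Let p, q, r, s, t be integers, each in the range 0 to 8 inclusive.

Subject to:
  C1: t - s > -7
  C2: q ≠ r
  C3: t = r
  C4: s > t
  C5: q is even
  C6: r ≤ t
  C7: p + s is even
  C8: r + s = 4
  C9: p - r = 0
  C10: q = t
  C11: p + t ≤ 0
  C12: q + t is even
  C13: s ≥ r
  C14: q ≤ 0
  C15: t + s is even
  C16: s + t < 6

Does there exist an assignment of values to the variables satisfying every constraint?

From constraints 3 and 10, q = t = r, so q = r. But constraint 2 says q ≠ r. Contradiction.

Unsatisfiable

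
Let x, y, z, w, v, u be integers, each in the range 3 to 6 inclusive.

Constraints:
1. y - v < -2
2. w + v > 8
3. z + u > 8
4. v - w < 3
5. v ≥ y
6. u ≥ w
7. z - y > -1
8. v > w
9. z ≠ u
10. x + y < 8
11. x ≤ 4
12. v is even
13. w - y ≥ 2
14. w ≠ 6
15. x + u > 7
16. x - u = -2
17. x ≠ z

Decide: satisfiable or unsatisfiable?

Satisfiable

Setting (x, y, z, w, v, u) = (4, 3, 3, 5, 6, 6) satisfies everything: constraint 1: y - v = -3; constraint 2: w + v = 11, and the others follow.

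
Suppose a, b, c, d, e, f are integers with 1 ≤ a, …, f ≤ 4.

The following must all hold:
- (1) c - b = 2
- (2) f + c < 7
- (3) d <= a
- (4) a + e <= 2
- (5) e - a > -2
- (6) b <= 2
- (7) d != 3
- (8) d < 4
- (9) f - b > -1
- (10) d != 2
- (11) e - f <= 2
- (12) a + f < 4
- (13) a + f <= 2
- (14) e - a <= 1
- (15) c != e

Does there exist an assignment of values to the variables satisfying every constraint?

Try a = 1, b = 1, c = 3, d = 1, e = 1, f = 1.
Check constraint 1: c - b = 2; constraint 2: f + c = 4. The remaining constraints are straightforward to verify.

Satisfiable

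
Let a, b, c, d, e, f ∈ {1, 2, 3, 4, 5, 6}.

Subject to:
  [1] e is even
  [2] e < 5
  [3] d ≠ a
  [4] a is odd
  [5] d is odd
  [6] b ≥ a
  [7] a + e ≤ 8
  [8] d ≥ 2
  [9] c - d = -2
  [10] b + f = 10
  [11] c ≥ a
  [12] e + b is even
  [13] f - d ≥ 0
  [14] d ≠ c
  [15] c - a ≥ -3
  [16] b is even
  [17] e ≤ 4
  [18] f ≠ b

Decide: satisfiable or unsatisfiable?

The assignment a = 3, b = 4, c = 3, d = 5, e = 2, f = 6 works:
  constraint 7 holds since a + e = 5.
  constraint 9 holds since c - d = -2.
The rest check out directly.

Satisfiable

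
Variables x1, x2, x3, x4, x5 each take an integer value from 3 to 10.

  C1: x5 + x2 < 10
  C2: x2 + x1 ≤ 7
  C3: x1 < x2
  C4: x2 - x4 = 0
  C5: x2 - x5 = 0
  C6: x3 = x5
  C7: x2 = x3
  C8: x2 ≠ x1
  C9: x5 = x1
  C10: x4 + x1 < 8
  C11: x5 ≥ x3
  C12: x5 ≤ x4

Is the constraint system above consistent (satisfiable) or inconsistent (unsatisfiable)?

Unsatisfiable

From constraints 6, 7, and 9, x2 = x3 = x5 = x1, so x2 = x1. But constraint 8 says x2 ≠ x1. Contradiction.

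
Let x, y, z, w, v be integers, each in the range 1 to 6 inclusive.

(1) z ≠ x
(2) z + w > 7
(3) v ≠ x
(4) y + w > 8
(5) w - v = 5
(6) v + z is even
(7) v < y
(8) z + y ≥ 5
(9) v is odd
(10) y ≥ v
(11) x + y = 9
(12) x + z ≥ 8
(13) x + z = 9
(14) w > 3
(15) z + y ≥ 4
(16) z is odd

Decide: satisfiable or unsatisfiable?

Satisfiable

The assignment x = 6, y = 3, z = 3, w = 6, v = 1 works:
  constraint 2 holds since z + w = 9.
  constraint 4 holds since y + w = 9.
The rest check out directly.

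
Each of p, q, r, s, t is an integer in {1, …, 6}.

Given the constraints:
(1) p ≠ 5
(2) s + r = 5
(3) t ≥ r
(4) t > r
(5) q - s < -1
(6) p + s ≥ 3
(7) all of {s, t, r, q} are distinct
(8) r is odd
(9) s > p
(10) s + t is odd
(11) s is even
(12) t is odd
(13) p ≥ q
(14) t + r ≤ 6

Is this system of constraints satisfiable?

Satisfiable

The assignment p = 2, q = 2, r = 1, s = 4, t = 5 works:
  constraint 2 holds since s + r = 5.
  constraint 5 holds since q - s = -2.
The rest check out directly.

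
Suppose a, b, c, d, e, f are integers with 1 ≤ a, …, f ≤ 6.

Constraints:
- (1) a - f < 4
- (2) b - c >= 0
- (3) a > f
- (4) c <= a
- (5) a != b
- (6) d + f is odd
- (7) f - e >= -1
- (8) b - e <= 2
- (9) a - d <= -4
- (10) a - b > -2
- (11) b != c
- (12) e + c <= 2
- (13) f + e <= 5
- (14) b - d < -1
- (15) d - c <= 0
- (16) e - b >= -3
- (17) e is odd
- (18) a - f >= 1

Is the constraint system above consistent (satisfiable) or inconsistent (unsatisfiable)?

Constraints 2, 7, 8, 9, 15, and 18 give b − c ≥ 0, c − d ≥ 0, d − a ≥ 4, a − f ≥ 1, f − e ≥ -1, e − b ≥ -2.
Adding all 6 inequalities: the left sides telescope to 0, and the right sides sum to 0 + 0 + 4 + 1 + (-1) + (-2) = 2. So 0 ≥ 2, which is false.

Unsatisfiable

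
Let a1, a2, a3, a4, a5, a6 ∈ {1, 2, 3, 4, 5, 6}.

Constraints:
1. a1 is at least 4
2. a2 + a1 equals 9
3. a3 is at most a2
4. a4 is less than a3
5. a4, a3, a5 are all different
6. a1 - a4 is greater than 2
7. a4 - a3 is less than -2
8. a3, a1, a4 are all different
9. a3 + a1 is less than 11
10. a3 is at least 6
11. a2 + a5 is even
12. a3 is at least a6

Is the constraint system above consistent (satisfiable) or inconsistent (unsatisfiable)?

Unsatisfiable

From constraints 3 and 10: a2 ≥ a3 ≥ 6. From constraint 1: a1 ≥ 4. Hence a2 + a1 ≥ 10. But constraint 2 requires a2 + a1 = 9, and 9 < 10. Contradiction.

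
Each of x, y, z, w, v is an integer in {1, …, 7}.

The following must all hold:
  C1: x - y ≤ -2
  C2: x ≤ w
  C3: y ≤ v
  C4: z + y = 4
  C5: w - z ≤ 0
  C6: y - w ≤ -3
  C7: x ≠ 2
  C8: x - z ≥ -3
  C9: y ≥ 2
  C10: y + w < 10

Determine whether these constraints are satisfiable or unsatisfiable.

Constraints 1, 5, 6, and 8 give w − y ≥ 3, y − x ≥ 2, x − z ≥ -3, z − w ≥ 0.
Adding all 4 inequalities: the left sides telescope to 0, and the right sides sum to 3 + 2 + (-3) + 0 = 2. So 0 ≥ 2, which is false.

Unsatisfiable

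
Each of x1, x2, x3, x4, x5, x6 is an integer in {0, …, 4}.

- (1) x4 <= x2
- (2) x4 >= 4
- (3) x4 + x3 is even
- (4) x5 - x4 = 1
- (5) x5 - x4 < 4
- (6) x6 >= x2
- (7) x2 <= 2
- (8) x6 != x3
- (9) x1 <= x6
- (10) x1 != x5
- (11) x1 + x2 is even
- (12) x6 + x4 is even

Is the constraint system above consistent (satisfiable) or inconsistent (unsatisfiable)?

From constraint 2: x4 ≥ 4. From constraints 1 and 7: x4 ≤ x2 and x2 ≤ 2, so x4 ≤ 2. But 2 < 4, so no value of x4 works.

Unsatisfiable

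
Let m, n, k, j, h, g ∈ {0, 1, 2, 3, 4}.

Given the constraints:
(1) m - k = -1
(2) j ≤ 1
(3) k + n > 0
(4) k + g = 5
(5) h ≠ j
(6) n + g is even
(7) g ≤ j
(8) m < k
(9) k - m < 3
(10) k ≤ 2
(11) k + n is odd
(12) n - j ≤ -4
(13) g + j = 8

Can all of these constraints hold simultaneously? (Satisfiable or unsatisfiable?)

From constraint 10: k ≤ 2. From constraints 2 and 7: g ≤ j ≤ 1. Hence k + g ≤ 3. But constraint 4 requires k + g = 5, and 5 > 3. Contradiction.

Unsatisfiable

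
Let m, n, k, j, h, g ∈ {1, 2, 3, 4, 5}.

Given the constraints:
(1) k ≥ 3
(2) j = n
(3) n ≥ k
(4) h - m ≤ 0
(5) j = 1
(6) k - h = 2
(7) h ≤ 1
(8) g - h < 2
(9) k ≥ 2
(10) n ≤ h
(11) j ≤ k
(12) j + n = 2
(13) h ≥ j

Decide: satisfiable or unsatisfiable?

Unsatisfiable

From constraints 1 and 3: n ≥ k and k ≥ 3, so n ≥ 3. From constraints 7 and 10: n ≤ h and h ≤ 1, so n ≤ 1. But 1 < 3, so no value of n works.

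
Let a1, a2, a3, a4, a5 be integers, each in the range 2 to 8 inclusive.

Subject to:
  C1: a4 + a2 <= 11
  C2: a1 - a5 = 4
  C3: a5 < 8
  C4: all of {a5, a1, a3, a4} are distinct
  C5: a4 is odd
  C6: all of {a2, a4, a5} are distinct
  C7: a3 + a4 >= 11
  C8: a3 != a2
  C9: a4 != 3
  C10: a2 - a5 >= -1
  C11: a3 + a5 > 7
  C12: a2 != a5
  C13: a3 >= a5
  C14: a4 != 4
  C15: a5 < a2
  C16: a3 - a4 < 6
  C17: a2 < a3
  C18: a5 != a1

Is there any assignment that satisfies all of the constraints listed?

Take a1 = 6, a2 = 3, a3 = 8, a4 = 5, a5 = 2. Then constraint 1: a4 + a2 = 8; constraint 2: a1 - a5 = 4; constraint 7: a3 + a4 = 13, and every other listed constraint is also met.

Satisfiable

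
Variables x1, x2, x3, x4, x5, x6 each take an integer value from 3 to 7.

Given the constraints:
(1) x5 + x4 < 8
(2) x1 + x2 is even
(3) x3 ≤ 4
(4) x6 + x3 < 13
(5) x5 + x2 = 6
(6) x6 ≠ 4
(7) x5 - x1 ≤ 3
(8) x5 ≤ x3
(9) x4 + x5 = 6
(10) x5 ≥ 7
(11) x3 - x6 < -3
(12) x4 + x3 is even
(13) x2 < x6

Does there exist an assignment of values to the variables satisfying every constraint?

From constraints 8 and 10: x3 ≥ x5 and x5 ≥ 7, so x3 ≥ 7. From constraint 3: x3 ≤ 4. But 4 < 7, so no value of x3 works.

Unsatisfiable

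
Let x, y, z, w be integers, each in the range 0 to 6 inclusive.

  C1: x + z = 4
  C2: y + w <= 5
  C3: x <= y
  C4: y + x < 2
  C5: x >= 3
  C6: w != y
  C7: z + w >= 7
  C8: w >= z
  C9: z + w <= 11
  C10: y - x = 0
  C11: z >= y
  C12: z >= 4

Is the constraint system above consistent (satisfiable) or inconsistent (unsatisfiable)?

Unsatisfiable

From constraints 3 and 5: y ≥ x ≥ 3. From constraints 8 and 12: w ≥ z ≥ 4. Hence y + w ≥ 7. But constraint 2 requires y + w ≤ 5, and 5 < 7. Contradiction.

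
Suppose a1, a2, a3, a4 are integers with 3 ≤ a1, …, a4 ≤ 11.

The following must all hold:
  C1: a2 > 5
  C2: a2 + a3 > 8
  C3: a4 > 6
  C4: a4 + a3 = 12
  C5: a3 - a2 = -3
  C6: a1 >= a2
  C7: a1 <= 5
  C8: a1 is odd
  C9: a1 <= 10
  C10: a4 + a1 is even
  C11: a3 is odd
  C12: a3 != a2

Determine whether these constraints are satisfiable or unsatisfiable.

Unsatisfiable

From constraint 1: a2 ≥ 6. From constraints 6 and 7: a2 ≤ a1 and a1 ≤ 5, so a2 ≤ 5. But 5 < 6, so no value of a2 works.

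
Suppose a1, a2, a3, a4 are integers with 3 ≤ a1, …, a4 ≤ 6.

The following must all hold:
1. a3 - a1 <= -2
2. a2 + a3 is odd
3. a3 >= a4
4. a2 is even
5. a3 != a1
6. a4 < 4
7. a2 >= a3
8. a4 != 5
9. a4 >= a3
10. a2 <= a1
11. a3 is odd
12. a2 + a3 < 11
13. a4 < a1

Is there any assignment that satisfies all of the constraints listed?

The assignment a1 = 6, a2 = 6, a3 = 3, a4 = 3 works:
  constraint 1 holds since a3 - a1 = -3.
  constraint 2 holds since a2 + a3 = 9 is odd.
  constraint 12 holds since a2 + a3 = 9.
The rest check out directly.

Satisfiable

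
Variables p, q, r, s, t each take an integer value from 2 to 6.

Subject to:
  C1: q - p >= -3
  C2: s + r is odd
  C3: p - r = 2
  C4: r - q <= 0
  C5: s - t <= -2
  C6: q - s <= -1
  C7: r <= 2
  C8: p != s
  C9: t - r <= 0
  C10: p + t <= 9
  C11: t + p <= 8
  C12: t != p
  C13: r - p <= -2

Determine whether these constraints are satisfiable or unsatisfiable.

Constraints 1, 5, 6, 9, and 13 give t − s ≥ 2, s − q ≥ 1, q − p ≥ -3, p − r ≥ 2, r − t ≥ 0.
Adding all 5 inequalities: the left sides telescope to 0, and the right sides sum to 2 + 1 + (-3) + 2 + 0 = 2. So 0 ≥ 2, which is false.

Unsatisfiable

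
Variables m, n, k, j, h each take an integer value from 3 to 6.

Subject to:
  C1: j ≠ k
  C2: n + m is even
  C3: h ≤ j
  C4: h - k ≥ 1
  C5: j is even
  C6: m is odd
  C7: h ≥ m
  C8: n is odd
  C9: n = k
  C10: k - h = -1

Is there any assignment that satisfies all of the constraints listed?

Satisfiable

One satisfying assignment is m = 3, n = 3, k = 3, j = 4, h = 4.
For the less obvious constraints — constraint 2: n + m = 6 is even; constraint 4: h - k = 1; constraint 10: k - h = -1 — and the others hold by inspection.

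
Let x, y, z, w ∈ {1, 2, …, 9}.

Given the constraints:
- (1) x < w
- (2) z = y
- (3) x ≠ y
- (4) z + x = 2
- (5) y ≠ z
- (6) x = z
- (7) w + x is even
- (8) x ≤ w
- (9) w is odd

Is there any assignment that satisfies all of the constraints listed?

From constraints 2 and 6, x = z = y, so x = y. But constraint 3 says x ≠ y. Contradiction.

Unsatisfiable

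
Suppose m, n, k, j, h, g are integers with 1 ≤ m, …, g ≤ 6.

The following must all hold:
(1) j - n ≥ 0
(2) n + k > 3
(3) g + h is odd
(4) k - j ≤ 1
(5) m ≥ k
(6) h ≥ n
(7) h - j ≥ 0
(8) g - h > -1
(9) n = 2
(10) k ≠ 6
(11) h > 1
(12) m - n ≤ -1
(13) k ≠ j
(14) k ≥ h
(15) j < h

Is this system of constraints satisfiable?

Constraints 1, 5, 12, 14, and 15 give n ≤ j, j < h, h ≤ k, k ≤ m, m < n. Chaining: n ≤ j < h ≤ k ≤ m < n, which forces n < n — impossible.

Unsatisfiable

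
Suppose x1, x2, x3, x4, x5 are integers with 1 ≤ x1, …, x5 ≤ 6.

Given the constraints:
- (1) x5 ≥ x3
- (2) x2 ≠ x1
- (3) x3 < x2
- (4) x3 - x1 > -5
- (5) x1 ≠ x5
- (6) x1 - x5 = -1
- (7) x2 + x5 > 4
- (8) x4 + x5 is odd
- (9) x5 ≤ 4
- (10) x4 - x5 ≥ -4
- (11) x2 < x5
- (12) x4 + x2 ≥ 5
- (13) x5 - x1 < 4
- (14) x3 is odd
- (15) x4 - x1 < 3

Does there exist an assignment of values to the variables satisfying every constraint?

One satisfying assignment is x1 = 3, x2 = 2, x3 = 1, x4 = 3, x5 = 4.
For the less obvious constraints — constraint 4: x3 - x1 = -2; constraint 6: x1 - x5 = -1; constraint 7: x2 + x5 = 6 — and the others hold by inspection.

Satisfiable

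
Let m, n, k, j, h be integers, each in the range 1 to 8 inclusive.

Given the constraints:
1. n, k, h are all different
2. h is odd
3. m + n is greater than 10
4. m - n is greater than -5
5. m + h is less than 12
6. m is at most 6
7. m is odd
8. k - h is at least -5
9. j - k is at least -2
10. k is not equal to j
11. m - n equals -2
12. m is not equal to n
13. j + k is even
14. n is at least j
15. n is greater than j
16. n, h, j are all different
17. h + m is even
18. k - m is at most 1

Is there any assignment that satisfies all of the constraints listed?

Satisfiable

Setting (m, n, k, j, h) = (5, 7, 3, 1, 5) satisfies everything: constraint 3: m + n = 12; constraint 4: m - n = -2; constraint 5: m + h = 10, and the others follow.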